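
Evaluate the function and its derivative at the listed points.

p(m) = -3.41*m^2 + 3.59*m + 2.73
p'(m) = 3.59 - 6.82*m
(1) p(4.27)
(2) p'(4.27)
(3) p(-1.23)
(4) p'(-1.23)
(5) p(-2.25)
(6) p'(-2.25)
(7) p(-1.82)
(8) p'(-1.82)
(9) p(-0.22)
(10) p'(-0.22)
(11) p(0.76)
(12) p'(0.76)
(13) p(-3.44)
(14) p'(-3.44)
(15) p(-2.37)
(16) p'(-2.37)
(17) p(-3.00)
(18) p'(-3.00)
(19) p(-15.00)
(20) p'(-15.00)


(1) = -44.11
(2) = -25.53
(3) = -6.84
(4) = 11.98
(5) = -22.61
(6) = 18.94
(7) = -15.10
(8) = 16.00
(9) = 1.78
(10) = 5.09
(11) = 3.49
(12) = -1.59
(13) = -49.97
(14) = 27.05
(15) = -24.93
(16) = 19.75
(17) = -38.73
(18) = 24.05
(19) = -818.37
(20) = 105.89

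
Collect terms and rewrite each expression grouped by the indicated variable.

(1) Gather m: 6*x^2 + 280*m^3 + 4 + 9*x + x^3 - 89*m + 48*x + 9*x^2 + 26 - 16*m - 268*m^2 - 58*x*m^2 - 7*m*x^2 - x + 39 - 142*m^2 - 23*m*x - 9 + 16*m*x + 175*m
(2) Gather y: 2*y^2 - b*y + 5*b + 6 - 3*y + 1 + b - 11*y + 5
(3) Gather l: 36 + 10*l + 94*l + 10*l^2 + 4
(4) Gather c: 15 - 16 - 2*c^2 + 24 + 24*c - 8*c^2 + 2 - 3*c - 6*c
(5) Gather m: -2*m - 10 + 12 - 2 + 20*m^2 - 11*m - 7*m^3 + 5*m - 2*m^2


(1) = 280*m^3 + m^2*(-58*x - 410) + m*(-7*x^2 - 7*x + 70) + x^3 + 15*x^2 + 56*x + 60
(2) = 6*b + 2*y^2 + y*(-b - 14) + 12
(3) = 10*l^2 + 104*l + 40
(4) = -10*c^2 + 15*c + 25
(5) = -7*m^3 + 18*m^2 - 8*m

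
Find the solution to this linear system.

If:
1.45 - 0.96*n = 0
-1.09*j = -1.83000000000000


Then:
j = 1.68
n = 1.51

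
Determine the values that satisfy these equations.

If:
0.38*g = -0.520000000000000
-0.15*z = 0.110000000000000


Then:
g = -1.37
z = -0.73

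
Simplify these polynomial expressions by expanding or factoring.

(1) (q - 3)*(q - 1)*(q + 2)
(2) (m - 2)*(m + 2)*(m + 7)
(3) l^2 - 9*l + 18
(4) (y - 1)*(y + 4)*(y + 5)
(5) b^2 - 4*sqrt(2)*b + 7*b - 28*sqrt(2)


(1) = q^3 - 2*q^2 - 5*q + 6
(2) = m^3 + 7*m^2 - 4*m - 28
(3) = (l - 6)*(l - 3)
(4) = y^3 + 8*y^2 + 11*y - 20
(5) = (b + 7)*(b - 4*sqrt(2))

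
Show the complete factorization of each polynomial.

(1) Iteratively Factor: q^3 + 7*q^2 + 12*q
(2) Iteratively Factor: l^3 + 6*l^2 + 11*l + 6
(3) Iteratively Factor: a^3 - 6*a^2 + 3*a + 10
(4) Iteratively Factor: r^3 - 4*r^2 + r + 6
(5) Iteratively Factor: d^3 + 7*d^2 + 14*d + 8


(1) = (q + 4)*(q^2 + 3*q) = q*(q + 4)*(q + 3)
(2) = (l + 1)*(l^2 + 5*l + 6) = (l + 1)*(l + 2)*(l + 3)
(3) = (a - 2)*(a^2 - 4*a - 5) = (a - 2)*(a + 1)*(a - 5)
(4) = (r - 2)*(r^2 - 2*r - 3) = (r - 2)*(r + 1)*(r - 3)
(5) = (d + 2)*(d^2 + 5*d + 4) = (d + 2)*(d + 4)*(d + 1)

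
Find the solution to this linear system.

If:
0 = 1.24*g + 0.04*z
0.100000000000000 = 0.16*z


Then:
g = -0.02
z = 0.62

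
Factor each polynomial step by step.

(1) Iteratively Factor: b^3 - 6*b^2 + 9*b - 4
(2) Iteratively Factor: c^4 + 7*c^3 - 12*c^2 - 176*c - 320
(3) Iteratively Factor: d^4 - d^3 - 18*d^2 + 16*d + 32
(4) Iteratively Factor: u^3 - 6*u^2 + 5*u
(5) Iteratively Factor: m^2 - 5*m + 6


(1) = (b - 1)*(b^2 - 5*b + 4) = (b - 1)^2*(b - 4)
(2) = (c + 4)*(c^3 + 3*c^2 - 24*c - 80) = (c - 5)*(c + 4)*(c^2 + 8*c + 16) = (c - 5)*(c + 4)^2*(c + 4)
(3) = (d - 2)*(d^3 + d^2 - 16*d - 16) = (d - 2)*(d + 1)*(d^2 - 16) = (d - 4)*(d - 2)*(d + 1)*(d + 4)
(4) = (u)*(u^2 - 6*u + 5) = u*(u - 5)*(u - 1)
(5) = (m - 3)*(m - 2)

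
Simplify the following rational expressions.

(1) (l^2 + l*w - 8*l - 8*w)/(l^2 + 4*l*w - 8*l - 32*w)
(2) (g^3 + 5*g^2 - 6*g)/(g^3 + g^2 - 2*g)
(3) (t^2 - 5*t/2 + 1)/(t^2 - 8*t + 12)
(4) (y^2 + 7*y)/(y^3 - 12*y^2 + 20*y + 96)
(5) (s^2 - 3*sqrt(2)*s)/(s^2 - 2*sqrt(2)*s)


(1) = (l + w)/(l + 4*w)
(2) = (g + 6)/(g + 2)
(3) = (2*t - 1)/(2*t - 12)
(4) = (y^2 + 7*y)/(y^3 - 12*y^2 + 20*y + 96)
(5) = (s - 3*sqrt(2))/(s - 2*sqrt(2))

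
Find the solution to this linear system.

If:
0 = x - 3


Then:
x = 3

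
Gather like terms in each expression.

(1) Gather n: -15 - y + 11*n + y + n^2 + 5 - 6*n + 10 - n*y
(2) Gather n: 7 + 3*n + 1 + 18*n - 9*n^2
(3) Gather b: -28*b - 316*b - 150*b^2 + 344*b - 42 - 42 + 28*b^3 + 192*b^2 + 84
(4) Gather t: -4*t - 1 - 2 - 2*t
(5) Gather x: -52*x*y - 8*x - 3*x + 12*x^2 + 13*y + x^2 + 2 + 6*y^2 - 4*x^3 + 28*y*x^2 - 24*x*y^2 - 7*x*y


(1) = n^2 + n*(5 - y)
(2) = -9*n^2 + 21*n + 8
(3) = 28*b^3 + 42*b^2
(4) = -6*t - 3
(5) = -4*x^3 + x^2*(28*y + 13) + x*(-24*y^2 - 59*y - 11) + 6*y^2 + 13*y + 2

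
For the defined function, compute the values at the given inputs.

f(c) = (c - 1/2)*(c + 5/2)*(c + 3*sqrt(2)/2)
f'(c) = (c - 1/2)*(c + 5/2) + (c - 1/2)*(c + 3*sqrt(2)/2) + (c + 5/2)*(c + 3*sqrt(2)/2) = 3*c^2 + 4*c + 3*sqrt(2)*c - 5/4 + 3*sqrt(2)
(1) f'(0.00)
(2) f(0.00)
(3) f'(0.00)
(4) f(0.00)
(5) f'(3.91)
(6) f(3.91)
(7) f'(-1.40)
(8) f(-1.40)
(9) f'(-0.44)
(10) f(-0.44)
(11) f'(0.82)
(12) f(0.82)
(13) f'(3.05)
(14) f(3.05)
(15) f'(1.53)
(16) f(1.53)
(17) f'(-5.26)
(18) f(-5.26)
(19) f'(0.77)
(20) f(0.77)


(1) = 2.99
(2) = -2.65
(3) = 2.99
(4) = -2.65
(5) = 81.09
(6) = 131.83
(7) = -2.67
(8) = -1.51
(9) = -0.05
(10) = -3.26
(11) = 11.77
(12) = 3.12
(13) = 56.04
(14) = 73.19
(15) = 22.63
(16) = 15.16
(17) = 42.64
(18) = -49.90
(19) = 11.12
(20) = 2.55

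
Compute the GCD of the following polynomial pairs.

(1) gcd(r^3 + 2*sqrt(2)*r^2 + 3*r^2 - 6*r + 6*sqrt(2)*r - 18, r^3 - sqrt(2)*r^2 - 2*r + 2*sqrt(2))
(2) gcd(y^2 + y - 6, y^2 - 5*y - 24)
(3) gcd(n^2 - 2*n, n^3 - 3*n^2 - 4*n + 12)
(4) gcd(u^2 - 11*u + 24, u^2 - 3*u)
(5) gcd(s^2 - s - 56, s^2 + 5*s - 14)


(1) = gcd((r + 3)*(r - sqrt(2))*(r + 3*sqrt(2)), (r - sqrt(2))^2*(r + sqrt(2))) = r - sqrt(2)
(2) = gcd((y - 2)*(y + 3), (y - 8)*(y + 3)) = y + 3
(3) = n - 2
(4) = u - 3
(5) = gcd((s - 8)*(s + 7), (s - 2)*(s + 7)) = s + 7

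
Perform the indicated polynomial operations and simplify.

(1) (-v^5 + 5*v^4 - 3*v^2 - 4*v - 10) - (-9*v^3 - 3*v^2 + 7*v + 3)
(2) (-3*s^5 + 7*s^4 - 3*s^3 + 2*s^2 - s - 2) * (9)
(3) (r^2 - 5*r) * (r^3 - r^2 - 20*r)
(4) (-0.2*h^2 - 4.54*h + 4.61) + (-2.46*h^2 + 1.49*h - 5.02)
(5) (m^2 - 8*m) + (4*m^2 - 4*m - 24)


(1) = -v^5 + 5*v^4 + 9*v^3 - 11*v - 13
(2) = -27*s^5 + 63*s^4 - 27*s^3 + 18*s^2 - 9*s - 18
(3) = r^5 - 6*r^4 - 15*r^3 + 100*r^2
(4) = -2.66*h^2 - 3.05*h - 0.41
(5) = 5*m^2 - 12*m - 24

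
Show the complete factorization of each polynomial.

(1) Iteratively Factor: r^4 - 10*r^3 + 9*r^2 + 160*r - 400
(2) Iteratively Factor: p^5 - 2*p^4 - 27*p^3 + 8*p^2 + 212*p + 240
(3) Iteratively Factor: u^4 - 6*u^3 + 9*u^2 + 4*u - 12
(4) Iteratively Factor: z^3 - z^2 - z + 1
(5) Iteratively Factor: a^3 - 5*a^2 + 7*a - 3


(1) = (r - 5)*(r^3 - 5*r^2 - 16*r + 80) = (r - 5)^2*(r^2 - 16) = (r - 5)^2*(r + 4)*(r - 4)
(2) = (p + 2)*(p^4 - 4*p^3 - 19*p^2 + 46*p + 120) = (p + 2)^2*(p^3 - 6*p^2 - 7*p + 60) = (p - 4)*(p + 2)^2*(p^2 - 2*p - 15) = (p - 5)*(p - 4)*(p + 2)^2*(p + 3)
(3) = (u - 3)*(u^3 - 3*u^2 + 4) = (u - 3)*(u + 1)*(u^2 - 4*u + 4) = (u - 3)*(u - 2)*(u + 1)*(u - 2)
(4) = (z + 1)*(z^2 - 2*z + 1) = (z - 1)*(z + 1)*(z - 1)
(5) = (a - 1)*(a^2 - 4*a + 3) = (a - 1)^2*(a - 3)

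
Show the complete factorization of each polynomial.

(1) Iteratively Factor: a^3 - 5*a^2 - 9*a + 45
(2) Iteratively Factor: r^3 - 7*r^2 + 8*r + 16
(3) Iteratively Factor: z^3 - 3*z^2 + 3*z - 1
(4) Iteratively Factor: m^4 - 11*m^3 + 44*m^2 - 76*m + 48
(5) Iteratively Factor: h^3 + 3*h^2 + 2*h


(1) = (a + 3)*(a^2 - 8*a + 15) = (a - 5)*(a + 3)*(a - 3)
(2) = (r - 4)*(r^2 - 3*r - 4) = (r - 4)*(r + 1)*(r - 4)
(3) = (z - 1)*(z^2 - 2*z + 1) = (z - 1)^2*(z - 1)
(4) = (m - 4)*(m^3 - 7*m^2 + 16*m - 12) = (m - 4)*(m - 2)*(m^2 - 5*m + 6) = (m - 4)*(m - 2)^2*(m - 3)
(5) = (h + 2)*(h^2 + h) = h*(h + 2)*(h + 1)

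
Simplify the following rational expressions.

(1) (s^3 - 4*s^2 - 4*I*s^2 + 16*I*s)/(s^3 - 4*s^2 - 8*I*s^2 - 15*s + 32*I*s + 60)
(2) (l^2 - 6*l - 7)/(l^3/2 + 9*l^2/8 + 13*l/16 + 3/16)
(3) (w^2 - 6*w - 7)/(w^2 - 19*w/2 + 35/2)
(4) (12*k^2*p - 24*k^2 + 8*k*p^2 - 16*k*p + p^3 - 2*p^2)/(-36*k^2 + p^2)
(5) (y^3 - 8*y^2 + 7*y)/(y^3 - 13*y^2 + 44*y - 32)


(1) = (s^2 - 4*I*s)/(s^2 - 8*I*s - 15)
(2) = (16*l - 112)/(8*l^2 + 10*l + 3)
(3) = (2*w + 2)/(2*w - 5)
(4) = (2*k*p - 4*k + p^2 - 2*p)/(-6*k + p)
(5) = (y^2 - 7*y)/(y^2 - 12*y + 32)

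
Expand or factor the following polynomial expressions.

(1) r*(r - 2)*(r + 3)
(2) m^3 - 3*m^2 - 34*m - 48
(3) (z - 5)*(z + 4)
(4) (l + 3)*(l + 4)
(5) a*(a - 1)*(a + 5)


(1) = r^3 + r^2 - 6*r
(2) = (m - 8)*(m + 2)*(m + 3)
(3) = z^2 - z - 20
(4) = l^2 + 7*l + 12
(5) = a^3 + 4*a^2 - 5*a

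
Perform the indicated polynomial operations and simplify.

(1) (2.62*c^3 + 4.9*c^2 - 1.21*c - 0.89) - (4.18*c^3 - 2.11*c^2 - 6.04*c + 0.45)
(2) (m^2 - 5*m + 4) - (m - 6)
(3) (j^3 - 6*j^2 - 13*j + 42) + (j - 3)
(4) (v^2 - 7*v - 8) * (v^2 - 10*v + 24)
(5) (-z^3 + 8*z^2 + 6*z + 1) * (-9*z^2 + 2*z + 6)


(1) = -1.56*c^3 + 7.01*c^2 + 4.83*c - 1.34
(2) = m^2 - 6*m + 10
(3) = j^3 - 6*j^2 - 12*j + 39
(4) = v^4 - 17*v^3 + 86*v^2 - 88*v - 192
(5) = 9*z^5 - 74*z^4 - 44*z^3 + 51*z^2 + 38*z + 6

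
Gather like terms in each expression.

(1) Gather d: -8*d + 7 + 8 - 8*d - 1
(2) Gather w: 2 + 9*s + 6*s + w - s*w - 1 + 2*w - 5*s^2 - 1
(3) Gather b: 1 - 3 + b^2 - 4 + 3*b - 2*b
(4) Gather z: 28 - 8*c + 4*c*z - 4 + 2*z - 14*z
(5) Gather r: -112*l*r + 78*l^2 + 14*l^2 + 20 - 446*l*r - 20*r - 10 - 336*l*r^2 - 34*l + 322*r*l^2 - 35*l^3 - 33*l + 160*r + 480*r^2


(1) = 14 - 16*d
(2) = -5*s^2 + 15*s + w*(3 - s)
(3) = b^2 + b - 6
(4) = -8*c + z*(4*c - 12) + 24
(5) = -35*l^3 + 92*l^2 - 67*l + r^2*(480 - 336*l) + r*(322*l^2 - 558*l + 140) + 10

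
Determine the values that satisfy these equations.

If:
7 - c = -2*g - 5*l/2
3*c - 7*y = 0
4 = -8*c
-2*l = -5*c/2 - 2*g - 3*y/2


Then:
c = -1/2
g = -155/126
l = -127/63
y = -3/14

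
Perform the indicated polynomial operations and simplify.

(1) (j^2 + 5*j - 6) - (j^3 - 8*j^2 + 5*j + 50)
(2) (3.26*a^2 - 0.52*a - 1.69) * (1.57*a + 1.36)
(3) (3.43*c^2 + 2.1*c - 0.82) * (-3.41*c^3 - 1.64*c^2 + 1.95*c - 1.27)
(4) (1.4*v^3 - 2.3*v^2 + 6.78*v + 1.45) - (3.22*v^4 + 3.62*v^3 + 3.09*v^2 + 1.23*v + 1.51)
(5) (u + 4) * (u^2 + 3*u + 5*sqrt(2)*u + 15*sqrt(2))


(1) = -j^3 + 9*j^2 - 56
(2) = 5.1182*a^3 + 3.6172*a^2 - 3.3605*a - 2.2984
(3) = -11.6963*c^5 - 12.7862*c^4 + 6.0407*c^3 + 1.0837*c^2 - 4.266*c + 1.0414
(4) = -3.22*v^4 - 2.22*v^3 - 5.39*v^2 + 5.55*v - 0.06
(5) = u^3 + 7*u^2 + 5*sqrt(2)*u^2 + 12*u + 35*sqrt(2)*u + 60*sqrt(2)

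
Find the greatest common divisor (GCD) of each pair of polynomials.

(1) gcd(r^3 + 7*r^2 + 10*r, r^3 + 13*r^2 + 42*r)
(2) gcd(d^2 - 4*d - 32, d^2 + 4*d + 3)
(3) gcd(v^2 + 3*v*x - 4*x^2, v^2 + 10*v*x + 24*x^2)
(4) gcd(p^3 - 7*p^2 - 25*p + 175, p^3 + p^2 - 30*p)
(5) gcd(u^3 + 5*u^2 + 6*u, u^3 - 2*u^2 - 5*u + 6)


(1) = r
(2) = 1
(3) = v + 4*x
(4) = p - 5
(5) = u + 2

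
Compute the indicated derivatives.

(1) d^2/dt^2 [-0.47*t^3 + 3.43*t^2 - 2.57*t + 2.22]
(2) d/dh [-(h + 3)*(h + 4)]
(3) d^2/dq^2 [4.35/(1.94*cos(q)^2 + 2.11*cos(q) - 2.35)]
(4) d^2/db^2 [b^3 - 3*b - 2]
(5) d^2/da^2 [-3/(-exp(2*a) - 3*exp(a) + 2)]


(1) = 6.86 - 2.82*t
(2) = -2*h - 7
(3) = (-65.48664*(1 - cos(q)^2)^2 - 53.41887*cos(q)^3 - 131.436555*cos(q)^2 + 85.268265*cos(q) + 143.88321)/(1.94*cos(q)^2 + 2.11*cos(q) - 2.35)^3
(4) = 6*b
(5) = 3*(2*(2*exp(a) + 3)^2*exp(a) - (4*exp(a) + 3)*(exp(2*a) + 3*exp(a) - 2))*exp(a)/(exp(2*a) + 3*exp(a) - 2)^3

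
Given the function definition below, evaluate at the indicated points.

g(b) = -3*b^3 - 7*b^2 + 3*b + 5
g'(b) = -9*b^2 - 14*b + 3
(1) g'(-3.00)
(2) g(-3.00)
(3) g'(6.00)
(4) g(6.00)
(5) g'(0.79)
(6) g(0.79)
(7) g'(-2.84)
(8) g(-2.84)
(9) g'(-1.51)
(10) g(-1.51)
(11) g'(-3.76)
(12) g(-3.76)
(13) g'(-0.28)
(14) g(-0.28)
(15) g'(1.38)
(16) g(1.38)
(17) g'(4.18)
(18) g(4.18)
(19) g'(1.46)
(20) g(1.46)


(1) = -36.00
(2) = 14.00
(3) = -405.00
(4) = -877.00
(5) = -13.68
(6) = 1.52
(7) = -29.83
(8) = 8.74
(9) = 3.62
(10) = -5.16
(11) = -71.60
(12) = 54.23
(13) = 6.21
(14) = 3.68
(15) = -33.46
(16) = -12.08
(17) = -212.77
(18) = -323.87
(19) = -36.62
(20) = -14.88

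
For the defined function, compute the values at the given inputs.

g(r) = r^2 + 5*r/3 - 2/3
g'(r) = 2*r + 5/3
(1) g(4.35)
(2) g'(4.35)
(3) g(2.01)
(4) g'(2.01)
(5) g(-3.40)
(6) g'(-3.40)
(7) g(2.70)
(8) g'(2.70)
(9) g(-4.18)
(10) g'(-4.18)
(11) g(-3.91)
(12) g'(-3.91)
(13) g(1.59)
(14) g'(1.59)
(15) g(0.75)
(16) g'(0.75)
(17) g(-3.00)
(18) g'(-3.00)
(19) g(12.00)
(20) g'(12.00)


(1) = 25.51
(2) = 10.37
(3) = 6.72
(4) = 5.69
(5) = 5.23
(6) = -5.13
(7) = 11.12
(8) = 7.07
(9) = 9.84
(10) = -6.69
(11) = 8.10
(12) = -6.15
(13) = 4.51
(14) = 4.85
(15) = 1.15
(16) = 3.17
(17) = 3.33
(18) = -4.33
(19) = 163.33
(20) = 25.67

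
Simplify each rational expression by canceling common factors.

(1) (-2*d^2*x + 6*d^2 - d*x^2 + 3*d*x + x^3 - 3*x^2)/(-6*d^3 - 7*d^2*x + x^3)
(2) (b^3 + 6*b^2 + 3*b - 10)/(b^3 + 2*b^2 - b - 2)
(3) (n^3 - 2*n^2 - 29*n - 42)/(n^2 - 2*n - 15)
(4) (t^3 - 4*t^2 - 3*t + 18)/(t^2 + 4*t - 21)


(1) = (-2*d*x + 6*d + x^2 - 3*x)/(-6*d^2 - d*x + x^2)
(2) = (b + 5)/(b + 1)
(3) = (n^2 - 5*n - 14)/(n - 5)
(4) = (t^2 - t - 6)/(t + 7)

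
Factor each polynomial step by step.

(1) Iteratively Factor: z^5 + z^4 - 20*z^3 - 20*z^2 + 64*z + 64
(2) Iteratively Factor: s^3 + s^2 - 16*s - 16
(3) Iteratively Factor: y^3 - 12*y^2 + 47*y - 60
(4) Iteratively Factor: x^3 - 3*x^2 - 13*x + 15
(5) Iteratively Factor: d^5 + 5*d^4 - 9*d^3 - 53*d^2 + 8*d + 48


(1) = (z - 4)*(z^4 + 5*z^3 - 20*z - 16) = (z - 4)*(z + 1)*(z^3 + 4*z^2 - 4*z - 16) = (z - 4)*(z - 2)*(z + 1)*(z^2 + 6*z + 8) = (z - 4)*(z - 2)*(z + 1)*(z + 2)*(z + 4)
(2) = (s + 1)*(s^2 - 16) = (s - 4)*(s + 1)*(s + 4)
(3) = (y - 4)*(y^2 - 8*y + 15) = (y - 5)*(y - 4)*(y - 3)
(4) = (x - 1)*(x^2 - 2*x - 15) = (x - 5)*(x - 1)*(x + 3)
(5) = (d + 1)*(d^4 + 4*d^3 - 13*d^2 - 40*d + 48) = (d + 1)*(d + 4)*(d^3 - 13*d + 12) = (d + 1)*(d + 4)^2*(d^2 - 4*d + 3) = (d - 3)*(d + 1)*(d + 4)^2*(d - 1)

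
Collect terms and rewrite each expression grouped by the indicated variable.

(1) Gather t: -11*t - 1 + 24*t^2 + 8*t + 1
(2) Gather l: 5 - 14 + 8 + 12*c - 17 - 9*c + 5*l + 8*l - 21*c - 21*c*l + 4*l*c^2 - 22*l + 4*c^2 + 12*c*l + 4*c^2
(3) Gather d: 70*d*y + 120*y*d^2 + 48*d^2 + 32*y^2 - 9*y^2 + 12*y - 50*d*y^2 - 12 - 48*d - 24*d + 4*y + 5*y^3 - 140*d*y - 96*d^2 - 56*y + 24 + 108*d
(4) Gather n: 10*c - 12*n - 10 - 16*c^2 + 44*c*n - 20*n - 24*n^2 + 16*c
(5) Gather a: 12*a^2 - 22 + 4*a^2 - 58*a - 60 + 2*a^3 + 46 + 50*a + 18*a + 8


(1) = 24*t^2 - 3*t
(2) = 8*c^2 - 18*c + l*(4*c^2 - 9*c - 9) - 18
(3) = d^2*(120*y - 48) + d*(-50*y^2 - 70*y + 36) + 5*y^3 + 23*y^2 - 40*y + 12
(4) = -16*c^2 + 26*c - 24*n^2 + n*(44*c - 32) - 10
(5) = 2*a^3 + 16*a^2 + 10*a - 28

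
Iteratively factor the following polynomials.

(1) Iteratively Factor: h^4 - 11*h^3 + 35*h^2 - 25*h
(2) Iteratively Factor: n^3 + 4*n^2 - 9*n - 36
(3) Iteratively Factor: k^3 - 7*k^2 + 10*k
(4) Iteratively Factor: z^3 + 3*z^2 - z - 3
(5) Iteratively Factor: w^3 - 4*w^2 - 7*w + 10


(1) = (h - 1)*(h^3 - 10*h^2 + 25*h) = (h - 5)*(h - 1)*(h^2 - 5*h) = (h - 5)^2*(h - 1)*(h)
(2) = (n - 3)*(n^2 + 7*n + 12) = (n - 3)*(n + 4)*(n + 3)
(3) = (k)*(k^2 - 7*k + 10) = k*(k - 5)*(k - 2)
(4) = (z - 1)*(z^2 + 4*z + 3) = (z - 1)*(z + 3)*(z + 1)
(5) = (w + 2)*(w^2 - 6*w + 5) = (w - 1)*(w + 2)*(w - 5)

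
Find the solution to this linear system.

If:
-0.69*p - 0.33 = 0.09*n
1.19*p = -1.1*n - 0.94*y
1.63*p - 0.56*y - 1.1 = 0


Then:
n = 6.33
p = -1.30
y = -5.76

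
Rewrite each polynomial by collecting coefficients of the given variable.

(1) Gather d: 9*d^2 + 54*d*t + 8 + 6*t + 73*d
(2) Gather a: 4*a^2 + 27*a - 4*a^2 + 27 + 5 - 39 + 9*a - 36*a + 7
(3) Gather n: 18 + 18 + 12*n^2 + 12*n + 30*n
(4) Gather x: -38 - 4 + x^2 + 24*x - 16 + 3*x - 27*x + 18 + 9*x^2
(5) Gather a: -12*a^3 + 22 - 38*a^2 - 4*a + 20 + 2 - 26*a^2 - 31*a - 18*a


(1) = 9*d^2 + d*(54*t + 73) + 6*t + 8
(2) = 0
(3) = 12*n^2 + 42*n + 36
(4) = 10*x^2 - 40
(5) = -12*a^3 - 64*a^2 - 53*a + 44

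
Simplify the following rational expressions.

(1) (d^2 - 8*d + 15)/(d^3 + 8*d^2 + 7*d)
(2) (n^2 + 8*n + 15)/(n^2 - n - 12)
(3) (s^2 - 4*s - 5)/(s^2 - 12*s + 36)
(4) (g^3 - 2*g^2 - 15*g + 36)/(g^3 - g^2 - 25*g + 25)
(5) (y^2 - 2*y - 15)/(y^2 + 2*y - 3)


(1) = (d^2 - 8*d + 15)/(d^3 + 8*d^2 + 7*d)
(2) = (n + 5)/(n - 4)
(3) = (s^2 - 4*s - 5)/(s^2 - 12*s + 36)
(4) = (g^3 - 2*g^2 - 15*g + 36)/(g^3 - g^2 - 25*g + 25)
(5) = (y - 5)/(y - 1)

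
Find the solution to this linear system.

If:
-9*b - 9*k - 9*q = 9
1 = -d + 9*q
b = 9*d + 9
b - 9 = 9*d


Then:
b = 81*q
d = 9*q - 1
k = -82*q - 1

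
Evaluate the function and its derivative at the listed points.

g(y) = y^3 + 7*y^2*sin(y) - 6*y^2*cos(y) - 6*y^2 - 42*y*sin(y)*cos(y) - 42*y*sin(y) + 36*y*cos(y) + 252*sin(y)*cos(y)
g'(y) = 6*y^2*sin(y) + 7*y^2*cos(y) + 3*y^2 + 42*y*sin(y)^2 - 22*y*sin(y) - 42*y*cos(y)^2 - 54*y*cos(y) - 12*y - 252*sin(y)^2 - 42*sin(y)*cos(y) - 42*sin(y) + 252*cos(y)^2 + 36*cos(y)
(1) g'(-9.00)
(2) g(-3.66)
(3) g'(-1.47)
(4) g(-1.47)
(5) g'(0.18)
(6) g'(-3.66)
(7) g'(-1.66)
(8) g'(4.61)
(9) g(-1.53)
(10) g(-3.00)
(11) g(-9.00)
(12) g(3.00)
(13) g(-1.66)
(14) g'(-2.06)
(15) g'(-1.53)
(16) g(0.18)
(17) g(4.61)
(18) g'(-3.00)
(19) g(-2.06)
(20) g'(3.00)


(1) = -505.57
(2) = 2.87
(3) = -269.22
(4) = -130.66
(5) = 237.20
(6) = 83.20
(7) = -316.07
(8) = -30.61
(9) = -113.91
(10) = 105.52
(11) = -629.88
(12) = -106.95
(13) = -74.42
(14) = -277.54
(15) = -288.31
(16) = 47.74
(17) = 17.09
(18) = 150.68
(19) = 50.44
(20) = 172.60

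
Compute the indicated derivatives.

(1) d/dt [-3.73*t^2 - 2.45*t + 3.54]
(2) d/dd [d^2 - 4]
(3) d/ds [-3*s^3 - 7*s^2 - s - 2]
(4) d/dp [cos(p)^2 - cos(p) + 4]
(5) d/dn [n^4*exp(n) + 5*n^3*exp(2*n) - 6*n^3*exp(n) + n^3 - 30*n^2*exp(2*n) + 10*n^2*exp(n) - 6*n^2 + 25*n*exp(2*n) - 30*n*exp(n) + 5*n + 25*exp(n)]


(1) = -7.46*t - 2.45
(2) = 2*d
(3) = -9*s^2 - 14*s - 1
(4) = sin(p) - sin(2*p)
(5) = n^4*exp(n) + 10*n^3*exp(2*n) - 2*n^3*exp(n) - 45*n^2*exp(2*n) - 8*n^2*exp(n) + 3*n^2 - 10*n*exp(2*n) - 10*n*exp(n) - 12*n + 25*exp(2*n) - 5*exp(n) + 5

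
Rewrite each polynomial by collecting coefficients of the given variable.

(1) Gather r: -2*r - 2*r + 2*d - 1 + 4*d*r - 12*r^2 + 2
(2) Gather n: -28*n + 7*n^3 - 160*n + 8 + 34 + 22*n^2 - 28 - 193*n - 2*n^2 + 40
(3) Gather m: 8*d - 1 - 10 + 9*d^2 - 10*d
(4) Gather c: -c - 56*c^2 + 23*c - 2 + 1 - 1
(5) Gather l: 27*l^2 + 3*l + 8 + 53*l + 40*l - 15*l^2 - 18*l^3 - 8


(1) = 2*d - 12*r^2 + r*(4*d - 4) + 1
(2) = 7*n^3 + 20*n^2 - 381*n + 54
(3) = 9*d^2 - 2*d - 11
(4) = -56*c^2 + 22*c - 2
(5) = -18*l^3 + 12*l^2 + 96*l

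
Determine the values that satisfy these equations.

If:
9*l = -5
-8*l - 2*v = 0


Then:
l = -5/9
v = 20/9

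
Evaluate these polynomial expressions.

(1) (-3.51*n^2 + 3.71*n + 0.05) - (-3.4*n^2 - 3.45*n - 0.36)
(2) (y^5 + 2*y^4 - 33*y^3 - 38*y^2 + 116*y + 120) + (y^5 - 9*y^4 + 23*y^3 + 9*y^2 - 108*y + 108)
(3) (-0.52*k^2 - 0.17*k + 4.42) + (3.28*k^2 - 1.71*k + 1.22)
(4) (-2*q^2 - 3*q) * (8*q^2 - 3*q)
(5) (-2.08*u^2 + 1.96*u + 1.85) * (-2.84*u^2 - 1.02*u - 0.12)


(1) = -0.11*n^2 + 7.16*n + 0.41
(2) = 2*y^5 - 7*y^4 - 10*y^3 - 29*y^2 + 8*y + 228
(3) = 2.76*k^2 - 1.88*k + 5.64
(4) = -16*q^4 - 18*q^3 + 9*q^2
(5) = 5.9072*u^4 - 3.4448*u^3 - 7.0036*u^2 - 2.1222*u - 0.222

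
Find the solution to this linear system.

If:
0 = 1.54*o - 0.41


Then:
o = 0.27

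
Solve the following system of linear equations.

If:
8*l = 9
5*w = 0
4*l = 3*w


Then:
No Solution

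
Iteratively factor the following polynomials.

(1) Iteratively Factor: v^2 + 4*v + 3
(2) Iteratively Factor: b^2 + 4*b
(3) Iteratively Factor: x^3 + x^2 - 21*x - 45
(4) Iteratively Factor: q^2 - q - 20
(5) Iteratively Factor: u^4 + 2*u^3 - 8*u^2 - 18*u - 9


(1) = (v + 3)*(v + 1)
(2) = (b)*(b + 4)
(3) = (x + 3)*(x^2 - 2*x - 15) = (x - 5)*(x + 3)*(x + 3)
(4) = (q + 4)*(q - 5)
(5) = (u + 3)*(u^3 - u^2 - 5*u - 3) = (u + 1)*(u + 3)*(u^2 - 2*u - 3) = (u + 1)^2*(u + 3)*(u - 3)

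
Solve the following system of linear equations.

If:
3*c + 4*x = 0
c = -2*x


Then:
c = 0
x = 0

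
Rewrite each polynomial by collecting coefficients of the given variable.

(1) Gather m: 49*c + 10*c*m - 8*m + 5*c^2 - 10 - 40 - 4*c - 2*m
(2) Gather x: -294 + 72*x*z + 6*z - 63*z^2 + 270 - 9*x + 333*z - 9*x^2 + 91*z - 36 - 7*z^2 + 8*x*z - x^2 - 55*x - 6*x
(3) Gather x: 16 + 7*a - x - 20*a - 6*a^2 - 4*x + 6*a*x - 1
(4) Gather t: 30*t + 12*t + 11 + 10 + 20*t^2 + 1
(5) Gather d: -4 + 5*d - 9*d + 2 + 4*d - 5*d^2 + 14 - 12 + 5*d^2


(1) = 5*c^2 + 45*c + m*(10*c - 10) - 50
(2) = -10*x^2 + x*(80*z - 70) - 70*z^2 + 430*z - 60
(3) = -6*a^2 - 13*a + x*(6*a - 5) + 15
(4) = 20*t^2 + 42*t + 22
(5) = 0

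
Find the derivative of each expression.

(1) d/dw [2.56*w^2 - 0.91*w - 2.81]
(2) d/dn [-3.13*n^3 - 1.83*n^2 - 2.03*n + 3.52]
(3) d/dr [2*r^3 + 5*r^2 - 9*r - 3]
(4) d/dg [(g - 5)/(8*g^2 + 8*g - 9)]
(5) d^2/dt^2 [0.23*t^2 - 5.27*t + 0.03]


(1) = 5.12*w - 0.91
(2) = -9.39*n^2 - 3.66*n - 2.03
(3) = 6*r^2 + 10*r - 9
(4) = (-8*g^2 + 80*g + 31)/(64*g^4 + 128*g^3 - 80*g^2 - 144*g + 81)
(5) = 0.460000000000000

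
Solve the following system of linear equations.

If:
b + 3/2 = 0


Then:
b = -3/2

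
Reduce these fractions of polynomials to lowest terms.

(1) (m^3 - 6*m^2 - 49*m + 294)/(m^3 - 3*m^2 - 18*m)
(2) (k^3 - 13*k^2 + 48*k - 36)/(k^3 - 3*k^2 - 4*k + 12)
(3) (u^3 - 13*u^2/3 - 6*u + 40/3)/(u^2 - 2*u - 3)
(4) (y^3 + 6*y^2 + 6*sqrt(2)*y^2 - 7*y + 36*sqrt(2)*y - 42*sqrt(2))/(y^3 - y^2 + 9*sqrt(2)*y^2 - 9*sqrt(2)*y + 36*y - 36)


(1) = (m^2 - 49)/(m^2 + 3*m)
(2) = (k^3 - 13*k^2 + 48*k - 36)/(k^3 - 3*k^2 - 4*k + 12)
(3) = (3*u^3 - 13*u^2 - 18*u + 40)/(3*u^2 - 6*u - 9)
(4) = (y + 7)/(y + 3*sqrt(2))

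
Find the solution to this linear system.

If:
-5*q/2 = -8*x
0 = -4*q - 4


Then:
q = -1
x = -5/16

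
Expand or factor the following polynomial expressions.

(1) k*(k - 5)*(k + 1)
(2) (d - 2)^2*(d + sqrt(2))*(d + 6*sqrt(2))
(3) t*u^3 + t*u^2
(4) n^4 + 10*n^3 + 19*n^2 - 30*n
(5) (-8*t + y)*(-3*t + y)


(1) = k^3 - 4*k^2 - 5*k
(2) = d^4 - 4*d^3 + 7*sqrt(2)*d^3 - 28*sqrt(2)*d^2 + 16*d^2 - 48*d + 28*sqrt(2)*d + 48
(3) = u^2*(t*u + t)
(4) = n*(n - 1)*(n + 5)*(n + 6)
(5) = 24*t^2 - 11*t*y + y^2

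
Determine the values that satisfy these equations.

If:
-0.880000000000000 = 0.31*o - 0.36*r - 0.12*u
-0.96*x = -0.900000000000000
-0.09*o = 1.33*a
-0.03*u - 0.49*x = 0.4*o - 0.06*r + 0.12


Then:
a = 0.00971327841133935*u + 0.084060330251466
o = -0.143540669856459*u - 1.24222488038278
r = 1.37475079744817 - 0.456937799043062*u
x = 0.94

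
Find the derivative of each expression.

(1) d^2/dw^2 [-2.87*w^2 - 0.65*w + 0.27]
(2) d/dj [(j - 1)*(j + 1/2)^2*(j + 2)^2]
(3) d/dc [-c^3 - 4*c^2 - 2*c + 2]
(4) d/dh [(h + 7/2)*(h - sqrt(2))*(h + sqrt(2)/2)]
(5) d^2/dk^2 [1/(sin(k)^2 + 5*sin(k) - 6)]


(1) = -5.74000000000000
(2) = 5*j^4 + 16*j^3 + 39*j^2/4 - 13*j/2 - 4
(3) = -3*c^2 - 8*c - 2
(4) = 3*h^2 - sqrt(2)*h + 7*h - 7*sqrt(2)/4 - 1
(5) = (-65*sin(k) + sin(3*k) + 19*cos(2*k)/2 - 143/2)/((sin(k) - 1)^2*(sin(k) + 6)^3)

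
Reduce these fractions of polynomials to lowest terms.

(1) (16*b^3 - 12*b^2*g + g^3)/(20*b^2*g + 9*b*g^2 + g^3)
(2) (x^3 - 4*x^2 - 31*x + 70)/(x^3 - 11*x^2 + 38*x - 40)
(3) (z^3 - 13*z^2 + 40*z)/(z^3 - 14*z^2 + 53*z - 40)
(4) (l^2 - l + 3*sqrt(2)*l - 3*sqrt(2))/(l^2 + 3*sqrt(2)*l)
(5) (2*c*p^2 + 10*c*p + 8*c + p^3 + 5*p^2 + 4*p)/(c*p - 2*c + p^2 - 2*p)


(1) = (4*b^2 - 4*b*g + g^2)/(5*b*g + g^2)
(2) = (x^2 - 2*x - 35)/(x^2 - 9*x + 20)
(3) = z/(z - 1)
(4) = (l - 1)/l
(5) = (2*c*p^2 + 10*c*p + 8*c + p^3 + 5*p^2 + 4*p)/(c*p - 2*c + p^2 - 2*p)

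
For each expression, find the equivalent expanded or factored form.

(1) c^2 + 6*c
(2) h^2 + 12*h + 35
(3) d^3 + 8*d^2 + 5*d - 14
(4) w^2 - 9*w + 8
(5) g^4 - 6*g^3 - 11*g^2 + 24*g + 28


(1) = c*(c + 6)
(2) = (h + 5)*(h + 7)
(3) = (d - 1)*(d + 2)*(d + 7)
(4) = (w - 8)*(w - 1)
(5) = (g - 7)*(g - 2)*(g + 1)*(g + 2)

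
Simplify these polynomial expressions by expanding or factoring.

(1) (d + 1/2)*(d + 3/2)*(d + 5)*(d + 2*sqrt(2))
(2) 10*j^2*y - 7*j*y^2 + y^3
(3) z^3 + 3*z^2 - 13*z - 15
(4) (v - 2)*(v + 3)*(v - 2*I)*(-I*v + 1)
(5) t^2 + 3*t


(1) = d^4 + 2*sqrt(2)*d^3 + 7*d^3 + 43*d^2/4 + 14*sqrt(2)*d^2 + 15*d/4 + 43*sqrt(2)*d/2 + 15*sqrt(2)/2
(2) = y*(-5*j + y)*(-2*j + y)
(3) = (z - 3)*(z + 1)*(z + 5)
(4) = -I*v^4 - v^3 - I*v^3 - v^2 + 4*I*v^2 + 6*v - 2*I*v + 12*I
(5) = t*(t + 3)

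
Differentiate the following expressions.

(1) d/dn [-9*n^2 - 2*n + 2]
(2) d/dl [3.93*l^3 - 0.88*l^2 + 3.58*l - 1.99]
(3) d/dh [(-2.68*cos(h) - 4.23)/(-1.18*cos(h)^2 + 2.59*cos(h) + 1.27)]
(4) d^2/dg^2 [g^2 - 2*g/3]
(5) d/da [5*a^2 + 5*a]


(1) = -18*n - 2
(2) = 11.79*l^2 - 1.76*l + 3.58
(3) = (3.1624*cos(h)^2 + 9.9828*cos(h) - 7.5521)*sin(h)/(1.3924*cos(h)^4 - 6.1124*cos(h)^3 + 3.7109*cos(h)^2 + 6.5786*cos(h) + 1.6129)
(4) = 2
(5) = 10*a + 5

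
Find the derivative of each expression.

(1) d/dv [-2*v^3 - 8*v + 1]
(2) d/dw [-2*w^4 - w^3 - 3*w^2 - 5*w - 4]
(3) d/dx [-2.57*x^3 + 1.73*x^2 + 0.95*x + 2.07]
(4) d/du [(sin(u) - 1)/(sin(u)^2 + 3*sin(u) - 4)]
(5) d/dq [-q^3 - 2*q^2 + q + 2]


(1) = -6*v^2 - 8
(2) = -8*w^3 - 3*w^2 - 6*w - 5
(3) = -7.71*x^2 + 3.46*x + 0.95
(4) = -cos(u)/(sin(u) + 4)^2
(5) = -3*q^2 - 4*q + 1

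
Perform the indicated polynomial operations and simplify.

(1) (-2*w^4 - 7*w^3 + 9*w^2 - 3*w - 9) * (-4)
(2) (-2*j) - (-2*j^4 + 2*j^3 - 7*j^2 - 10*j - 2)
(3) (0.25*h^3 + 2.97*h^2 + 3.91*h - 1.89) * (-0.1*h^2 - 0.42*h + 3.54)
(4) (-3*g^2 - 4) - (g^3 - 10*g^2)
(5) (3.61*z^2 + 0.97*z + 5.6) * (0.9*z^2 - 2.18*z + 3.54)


(1) = 8*w^4 + 28*w^3 - 36*w^2 + 12*w + 36
(2) = 2*j^4 - 2*j^3 + 7*j^2 + 8*j + 2
(3) = -0.025*h^5 - 0.402*h^4 - 0.7534*h^3 + 9.0606*h^2 + 14.6352*h - 6.6906
(4) = -g^3 + 7*g^2 - 4
(5) = 3.249*z^4 - 6.9968*z^3 + 15.7048*z^2 - 8.7742*z + 19.824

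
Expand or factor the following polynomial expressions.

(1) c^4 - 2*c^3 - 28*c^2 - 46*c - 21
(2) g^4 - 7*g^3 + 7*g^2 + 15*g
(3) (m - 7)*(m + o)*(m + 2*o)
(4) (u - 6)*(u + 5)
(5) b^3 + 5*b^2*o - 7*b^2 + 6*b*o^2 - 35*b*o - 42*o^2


(1) = (c - 7)*(c + 1)^2*(c + 3)
(2) = g*(g - 5)*(g - 3)*(g + 1)
(3) = m^3 + 3*m^2*o - 7*m^2 + 2*m*o^2 - 21*m*o - 14*o^2
(4) = u^2 - u - 30
(5) = (b - 7)*(b + 2*o)*(b + 3*o)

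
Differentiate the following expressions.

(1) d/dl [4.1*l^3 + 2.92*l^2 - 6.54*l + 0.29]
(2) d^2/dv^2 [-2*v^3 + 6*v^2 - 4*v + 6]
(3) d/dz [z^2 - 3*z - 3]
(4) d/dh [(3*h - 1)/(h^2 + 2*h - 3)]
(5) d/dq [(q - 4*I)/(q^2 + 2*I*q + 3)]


(1) = 12.3*l^2 + 5.84*l - 6.54
(2) = 12 - 12*v
(3) = 2*z - 3
(4) = (-3*h^2 + 2*h - 7)/(h^4 + 4*h^3 - 2*h^2 - 12*h + 9)
(5) = (q^2 + 2*I*q - 2*(q - 4*I)*(q + I) + 3)/(q^2 + 2*I*q + 3)^2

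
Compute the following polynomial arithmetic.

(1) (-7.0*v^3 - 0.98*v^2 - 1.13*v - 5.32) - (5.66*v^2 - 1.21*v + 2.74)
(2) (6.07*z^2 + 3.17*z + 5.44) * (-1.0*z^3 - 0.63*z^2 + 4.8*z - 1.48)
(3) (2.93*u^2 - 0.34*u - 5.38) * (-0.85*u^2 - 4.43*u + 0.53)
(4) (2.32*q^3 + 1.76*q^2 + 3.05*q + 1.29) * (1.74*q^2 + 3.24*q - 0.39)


(1) = -7.0*v^3 - 6.64*v^2 + 0.08*v - 8.06
(2) = -6.07*z^5 - 6.9941*z^4 + 21.6989*z^3 + 2.8052*z^2 + 21.4204*z - 8.0512
(3) = -2.4905*u^4 - 12.6909*u^3 + 7.6321*u^2 + 23.6532*u - 2.8514
(4) = 4.0368*q^5 + 10.5792*q^4 + 10.1046*q^3 + 11.4402*q^2 + 2.9901*q - 0.5031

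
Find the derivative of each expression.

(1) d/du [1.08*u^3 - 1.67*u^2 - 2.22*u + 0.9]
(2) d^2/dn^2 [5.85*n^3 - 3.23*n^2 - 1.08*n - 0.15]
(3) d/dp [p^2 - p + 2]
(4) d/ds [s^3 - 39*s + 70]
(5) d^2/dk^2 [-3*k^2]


(1) = 3.24*u^2 - 3.34*u - 2.22
(2) = 35.1*n - 6.46
(3) = 2*p - 1
(4) = 3*s^2 - 39
(5) = -6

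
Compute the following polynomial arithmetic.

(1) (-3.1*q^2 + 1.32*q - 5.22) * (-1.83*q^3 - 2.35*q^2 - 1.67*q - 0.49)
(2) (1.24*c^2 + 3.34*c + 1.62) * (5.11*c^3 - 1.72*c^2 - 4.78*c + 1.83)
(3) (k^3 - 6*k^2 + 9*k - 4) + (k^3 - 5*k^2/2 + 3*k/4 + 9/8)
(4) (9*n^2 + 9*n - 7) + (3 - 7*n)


(1) = 5.673*q^5 + 4.8694*q^4 + 11.6276*q^3 + 11.5816*q^2 + 8.0706*q + 2.5578
(2) = 6.3364*c^5 + 14.9346*c^4 - 3.3938*c^3 - 16.4824*c^2 - 1.6314*c + 2.9646
(3) = 2*k^3 - 17*k^2/2 + 39*k/4 - 23/8
(4) = 9*n^2 + 2*n - 4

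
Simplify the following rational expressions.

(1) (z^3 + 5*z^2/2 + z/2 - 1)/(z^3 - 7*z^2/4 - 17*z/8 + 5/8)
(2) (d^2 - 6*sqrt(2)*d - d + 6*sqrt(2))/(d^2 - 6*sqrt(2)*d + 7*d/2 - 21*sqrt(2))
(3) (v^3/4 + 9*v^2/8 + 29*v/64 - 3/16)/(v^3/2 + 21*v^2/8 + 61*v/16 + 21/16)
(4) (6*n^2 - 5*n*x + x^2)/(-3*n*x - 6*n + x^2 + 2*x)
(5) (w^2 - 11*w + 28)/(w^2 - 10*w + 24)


(1) = (8*z^2 + 12*z - 8)/(8*z^2 - 22*z + 5)
(2) = (2*d - 2)/(2*d + 7)
(3) = (16*v^3 + 72*v^2 + 29*v - 12)/(32*v^3 + 168*v^2 + 244*v + 84)
(4) = (-2*n + x)/(x + 2)
(5) = (w - 7)/(w - 6)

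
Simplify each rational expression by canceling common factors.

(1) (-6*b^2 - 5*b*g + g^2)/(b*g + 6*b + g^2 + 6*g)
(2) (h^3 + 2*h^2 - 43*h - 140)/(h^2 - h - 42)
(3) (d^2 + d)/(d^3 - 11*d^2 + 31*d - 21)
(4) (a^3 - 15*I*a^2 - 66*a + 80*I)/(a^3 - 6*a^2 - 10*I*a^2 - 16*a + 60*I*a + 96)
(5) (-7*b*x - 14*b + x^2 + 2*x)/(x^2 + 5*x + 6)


(1) = (-6*b + g)/(g + 6)
(2) = (h^2 + 9*h + 20)/(h + 6)
(3) = (d^2 + d)/(d^3 - 11*d^2 + 31*d - 21)
(4) = (a - 5*I)/(a - 6)
(5) = (-7*b + x)/(x + 3)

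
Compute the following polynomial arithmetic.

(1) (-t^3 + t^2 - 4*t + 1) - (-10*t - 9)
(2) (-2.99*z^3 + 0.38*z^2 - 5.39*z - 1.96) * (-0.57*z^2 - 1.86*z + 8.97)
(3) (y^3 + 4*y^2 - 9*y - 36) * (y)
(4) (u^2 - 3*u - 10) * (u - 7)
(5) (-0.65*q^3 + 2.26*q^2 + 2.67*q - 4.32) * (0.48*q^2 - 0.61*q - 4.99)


(1) = -t^3 + t^2 + 6*t + 10
(2) = 1.7043*z^5 + 5.3448*z^4 - 24.4548*z^3 + 14.5512*z^2 - 44.7027*z - 17.5812
(3) = y^4 + 4*y^3 - 9*y^2 - 36*y
(4) = u^3 - 10*u^2 + 11*u + 70
(5) = -0.312*q^5 + 1.4813*q^4 + 3.1465*q^3 - 14.9797*q^2 - 10.6881*q + 21.5568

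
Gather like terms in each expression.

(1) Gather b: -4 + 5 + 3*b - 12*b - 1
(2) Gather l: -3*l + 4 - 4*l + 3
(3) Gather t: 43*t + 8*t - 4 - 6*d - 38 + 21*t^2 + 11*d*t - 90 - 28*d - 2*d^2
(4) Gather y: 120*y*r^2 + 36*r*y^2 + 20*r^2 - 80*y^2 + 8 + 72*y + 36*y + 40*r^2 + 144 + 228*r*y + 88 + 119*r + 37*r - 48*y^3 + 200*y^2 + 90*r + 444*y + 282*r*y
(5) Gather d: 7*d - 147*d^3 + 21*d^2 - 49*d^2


(1) = -9*b
(2) = 7 - 7*l
(3) = -2*d^2 - 34*d + 21*t^2 + t*(11*d + 51) - 132
(4) = 60*r^2 + 246*r - 48*y^3 + y^2*(36*r + 120) + y*(120*r^2 + 510*r + 552) + 240
(5) = -147*d^3 - 28*d^2 + 7*d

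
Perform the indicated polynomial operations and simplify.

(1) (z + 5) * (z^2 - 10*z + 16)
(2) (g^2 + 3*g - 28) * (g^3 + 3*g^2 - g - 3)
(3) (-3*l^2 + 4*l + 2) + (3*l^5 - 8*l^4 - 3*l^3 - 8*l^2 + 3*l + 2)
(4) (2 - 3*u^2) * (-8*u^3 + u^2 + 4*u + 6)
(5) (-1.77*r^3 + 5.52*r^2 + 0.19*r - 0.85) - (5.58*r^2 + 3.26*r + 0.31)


(1) = z^3 - 5*z^2 - 34*z + 80
(2) = g^5 + 6*g^4 - 20*g^3 - 90*g^2 + 19*g + 84
(3) = 3*l^5 - 8*l^4 - 3*l^3 - 11*l^2 + 7*l + 4
(4) = 24*u^5 - 3*u^4 - 28*u^3 - 16*u^2 + 8*u + 12
(5) = -1.77*r^3 - 0.06*r^2 - 3.07*r - 1.16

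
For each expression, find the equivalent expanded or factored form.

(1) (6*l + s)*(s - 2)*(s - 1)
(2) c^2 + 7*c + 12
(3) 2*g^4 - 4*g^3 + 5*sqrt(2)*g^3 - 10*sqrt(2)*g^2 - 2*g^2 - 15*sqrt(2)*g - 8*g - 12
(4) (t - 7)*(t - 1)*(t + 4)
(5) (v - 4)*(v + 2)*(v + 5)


(1) = 6*l*s^2 - 18*l*s + 12*l + s^3 - 3*s^2 + 2*s
(2) = (c + 3)*(c + 4)
(3) = (g - 3)*(g + 2*sqrt(2))*(sqrt(2)*g + 1)*(sqrt(2)*g + sqrt(2))
(4) = t^3 - 4*t^2 - 25*t + 28
(5) = v^3 + 3*v^2 - 18*v - 40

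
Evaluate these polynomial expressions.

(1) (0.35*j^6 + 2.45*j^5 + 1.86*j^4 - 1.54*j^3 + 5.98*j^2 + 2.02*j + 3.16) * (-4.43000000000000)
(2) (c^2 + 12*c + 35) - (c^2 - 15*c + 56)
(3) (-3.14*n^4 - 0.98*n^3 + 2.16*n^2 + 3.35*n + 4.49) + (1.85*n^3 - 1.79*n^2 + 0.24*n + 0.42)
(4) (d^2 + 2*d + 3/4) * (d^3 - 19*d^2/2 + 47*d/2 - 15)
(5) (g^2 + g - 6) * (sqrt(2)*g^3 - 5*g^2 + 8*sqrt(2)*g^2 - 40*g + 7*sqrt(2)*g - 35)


(1) = -1.5505*j^6 - 10.8535*j^5 - 8.2398*j^4 + 6.8222*j^3 - 26.4914*j^2 - 8.9486*j - 13.9988
(2) = 27*c - 21
(3) = -3.14*n^4 + 0.87*n^3 + 0.37*n^2 + 3.59*n + 4.91
(4) = d^5 - 15*d^4/2 + 21*d^3/4 + 199*d^2/8 - 99*d/8 - 45/4
(5) = sqrt(2)*g^5 - 5*g^4 + 9*sqrt(2)*g^4 - 45*g^3 + 9*sqrt(2)*g^3 - 41*sqrt(2)*g^2 - 45*g^2 - 42*sqrt(2)*g + 205*g + 210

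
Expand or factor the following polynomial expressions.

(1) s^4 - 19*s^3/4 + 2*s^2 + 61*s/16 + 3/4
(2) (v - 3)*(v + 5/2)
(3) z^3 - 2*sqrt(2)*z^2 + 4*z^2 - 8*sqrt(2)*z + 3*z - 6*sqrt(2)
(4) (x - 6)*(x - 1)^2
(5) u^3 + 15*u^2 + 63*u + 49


(1) = (s - 4)*(s - 3/2)*(s + 1/4)*(s + 1/2)
(2) = v^2 - v/2 - 15/2
(3) = (z + 1)*(z + 3)*(z - 2*sqrt(2))
(4) = x^3 - 8*x^2 + 13*x - 6
(5) = (u + 1)*(u + 7)^2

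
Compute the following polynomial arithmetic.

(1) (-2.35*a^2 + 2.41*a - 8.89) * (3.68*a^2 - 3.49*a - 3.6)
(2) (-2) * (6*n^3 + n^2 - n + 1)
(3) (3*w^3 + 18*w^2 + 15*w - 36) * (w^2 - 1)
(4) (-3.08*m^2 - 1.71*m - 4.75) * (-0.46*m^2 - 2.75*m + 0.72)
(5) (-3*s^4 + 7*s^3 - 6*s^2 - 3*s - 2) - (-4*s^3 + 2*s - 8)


(1) = -8.648*a^4 + 17.0703*a^3 - 32.6661*a^2 + 22.3501*a + 32.004
(2) = -12*n^3 - 2*n^2 + 2*n - 2
(3) = 3*w^5 + 18*w^4 + 12*w^3 - 54*w^2 - 15*w + 36
(4) = 1.4168*m^4 + 9.2566*m^3 + 4.6699*m^2 + 11.8313*m - 3.42
(5) = -3*s^4 + 11*s^3 - 6*s^2 - 5*s + 6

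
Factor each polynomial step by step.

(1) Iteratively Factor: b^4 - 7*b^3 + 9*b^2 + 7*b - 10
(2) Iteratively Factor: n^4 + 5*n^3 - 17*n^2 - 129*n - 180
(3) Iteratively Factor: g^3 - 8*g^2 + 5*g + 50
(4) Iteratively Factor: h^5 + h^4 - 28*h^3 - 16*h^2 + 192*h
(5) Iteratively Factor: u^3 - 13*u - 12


(1) = (b - 5)*(b^3 - 2*b^2 - b + 2) = (b - 5)*(b + 1)*(b^2 - 3*b + 2) = (b - 5)*(b - 2)*(b + 1)*(b - 1)
(2) = (n + 3)*(n^3 + 2*n^2 - 23*n - 60) = (n + 3)*(n + 4)*(n^2 - 2*n - 15) = (n + 3)^2*(n + 4)*(n - 5)
(3) = (g - 5)*(g^2 - 3*g - 10) = (g - 5)^2*(g + 2)
(4) = (h + 4)*(h^4 - 3*h^3 - 16*h^2 + 48*h) = (h + 4)^2*(h^3 - 7*h^2 + 12*h) = (h - 4)*(h + 4)^2*(h^2 - 3*h) = (h - 4)*(h - 3)*(h + 4)^2*(h)
(5) = (u + 3)*(u^2 - 3*u - 4) = (u - 4)*(u + 3)*(u + 1)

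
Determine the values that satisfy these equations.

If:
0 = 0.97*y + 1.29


Then:
y = -1.33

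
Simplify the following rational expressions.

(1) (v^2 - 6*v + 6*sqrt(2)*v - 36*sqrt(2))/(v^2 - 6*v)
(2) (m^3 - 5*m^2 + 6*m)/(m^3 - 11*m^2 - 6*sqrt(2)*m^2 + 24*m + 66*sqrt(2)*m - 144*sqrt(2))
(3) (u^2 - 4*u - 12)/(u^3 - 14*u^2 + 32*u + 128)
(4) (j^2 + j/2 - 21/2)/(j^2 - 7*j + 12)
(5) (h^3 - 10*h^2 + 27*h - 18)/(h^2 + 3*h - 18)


(1) = (v + 6*sqrt(2))/v
(2) = (m^2 - 2*m)/(m^2 + m*(-6*sqrt(2) - 8) + 48*sqrt(2))
(3) = (u - 6)/(u^2 - 16*u + 64)
(4) = (2*j + 7)/(2*j - 8)
(5) = (h^2 - 7*h + 6)/(h + 6)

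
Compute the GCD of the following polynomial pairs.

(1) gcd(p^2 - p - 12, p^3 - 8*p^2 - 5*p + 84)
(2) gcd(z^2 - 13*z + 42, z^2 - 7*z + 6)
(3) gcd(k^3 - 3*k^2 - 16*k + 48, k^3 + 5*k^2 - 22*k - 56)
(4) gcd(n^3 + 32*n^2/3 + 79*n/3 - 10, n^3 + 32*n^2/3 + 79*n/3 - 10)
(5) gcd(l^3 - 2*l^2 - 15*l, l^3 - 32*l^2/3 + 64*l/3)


(1) = gcd((p - 4)*(p + 3), (p - 7)*(p - 4)*(p + 3)) = p^2 - p - 12
(2) = z - 6
(3) = k - 4
(4) = gcd((n - 1/3)*(n + 5)*(n + 6), (n - 1/3)*(n + 5)*(n + 6)) = n^3 + 32*n^2/3 + 79*n/3 - 10
(5) = l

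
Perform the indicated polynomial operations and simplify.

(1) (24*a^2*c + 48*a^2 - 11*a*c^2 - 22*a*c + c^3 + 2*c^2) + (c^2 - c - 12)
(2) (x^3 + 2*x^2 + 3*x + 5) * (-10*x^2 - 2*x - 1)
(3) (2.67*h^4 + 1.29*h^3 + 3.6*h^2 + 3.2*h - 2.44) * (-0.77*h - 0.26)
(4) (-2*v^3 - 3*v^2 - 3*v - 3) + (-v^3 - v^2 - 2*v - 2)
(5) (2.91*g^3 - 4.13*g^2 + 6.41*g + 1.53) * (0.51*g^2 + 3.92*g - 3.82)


(1) = 24*a^2*c + 48*a^2 - 11*a*c^2 - 22*a*c + c^3 + 3*c^2 - c - 12
(2) = -10*x^5 - 22*x^4 - 35*x^3 - 58*x^2 - 13*x - 5
(3) = -2.0559*h^5 - 1.6875*h^4 - 3.1074*h^3 - 3.4*h^2 + 1.0468*h + 0.6344
(4) = -3*v^3 - 4*v^2 - 5*v - 5
(5) = 1.4841*g^5 + 9.3009*g^4 - 24.0367*g^3 + 41.6841*g^2 - 18.4886*g - 5.8446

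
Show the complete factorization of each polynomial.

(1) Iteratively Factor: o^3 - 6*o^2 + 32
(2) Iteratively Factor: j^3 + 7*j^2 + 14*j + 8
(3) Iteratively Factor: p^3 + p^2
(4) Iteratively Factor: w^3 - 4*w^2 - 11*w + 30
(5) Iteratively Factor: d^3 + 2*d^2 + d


(1) = (o + 2)*(o^2 - 8*o + 16) = (o - 4)*(o + 2)*(o - 4)
(2) = (j + 4)*(j^2 + 3*j + 2) = (j + 1)*(j + 4)*(j + 2)
(3) = (p)*(p^2 + p) = p^2*(p + 1)
(4) = (w - 2)*(w^2 - 2*w - 15) = (w - 5)*(w - 2)*(w + 3)
(5) = (d + 1)*(d^2 + d) = d*(d + 1)*(d + 1)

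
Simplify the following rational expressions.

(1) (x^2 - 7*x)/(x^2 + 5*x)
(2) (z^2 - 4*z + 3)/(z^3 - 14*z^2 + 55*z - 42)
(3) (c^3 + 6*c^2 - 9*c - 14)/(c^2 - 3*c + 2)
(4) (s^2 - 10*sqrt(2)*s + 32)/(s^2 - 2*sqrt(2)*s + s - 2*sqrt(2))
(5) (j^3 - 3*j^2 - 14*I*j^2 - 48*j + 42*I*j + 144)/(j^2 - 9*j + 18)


(1) = (x - 7)/(x + 5)
(2) = (z - 3)/(z^2 - 13*z + 42)
(3) = (c^2 + 8*c + 7)/(c - 1)
(4) = (s - 8*sqrt(2))/(s + 1)
(5) = (j^2 - 14*I*j - 48)/(j - 6)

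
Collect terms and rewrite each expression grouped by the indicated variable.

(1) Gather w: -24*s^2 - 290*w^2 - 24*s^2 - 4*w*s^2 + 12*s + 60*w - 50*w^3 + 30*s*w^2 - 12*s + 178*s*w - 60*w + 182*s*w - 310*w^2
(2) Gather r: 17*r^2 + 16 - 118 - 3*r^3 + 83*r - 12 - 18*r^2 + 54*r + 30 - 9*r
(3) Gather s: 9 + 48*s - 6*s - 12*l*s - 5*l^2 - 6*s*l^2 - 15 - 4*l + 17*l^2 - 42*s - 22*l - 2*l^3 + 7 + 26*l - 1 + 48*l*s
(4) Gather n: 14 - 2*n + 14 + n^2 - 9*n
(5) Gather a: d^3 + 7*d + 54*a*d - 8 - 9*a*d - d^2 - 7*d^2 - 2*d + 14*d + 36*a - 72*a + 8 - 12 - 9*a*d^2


(1) = -48*s^2 - 50*w^3 + w^2*(30*s - 600) + w*(-4*s^2 + 360*s)
(2) = -3*r^3 - r^2 + 128*r - 84
(3) = -2*l^3 + 12*l^2 + s*(-6*l^2 + 36*l)
(4) = n^2 - 11*n + 28
(5) = a*(-9*d^2 + 45*d - 36) + d^3 - 8*d^2 + 19*d - 12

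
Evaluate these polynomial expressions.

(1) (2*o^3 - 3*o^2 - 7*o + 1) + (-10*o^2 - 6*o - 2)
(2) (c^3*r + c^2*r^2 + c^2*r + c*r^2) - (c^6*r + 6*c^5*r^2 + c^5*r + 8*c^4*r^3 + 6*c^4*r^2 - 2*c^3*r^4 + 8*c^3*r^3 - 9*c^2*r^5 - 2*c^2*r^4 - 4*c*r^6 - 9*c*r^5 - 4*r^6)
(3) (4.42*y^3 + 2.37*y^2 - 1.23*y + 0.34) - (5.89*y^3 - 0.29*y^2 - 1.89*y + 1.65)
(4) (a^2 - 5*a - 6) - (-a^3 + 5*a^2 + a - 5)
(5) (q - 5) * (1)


(1) = 2*o^3 - 13*o^2 - 13*o - 1
(2) = -c^6*r - 6*c^5*r^2 - c^5*r - 8*c^4*r^3 - 6*c^4*r^2 + 2*c^3*r^4 - 8*c^3*r^3 + c^3*r + 9*c^2*r^5 + 2*c^2*r^4 + c^2*r^2 + c^2*r + 4*c*r^6 + 9*c*r^5 + c*r^2 + 4*r^6
(3) = -1.47*y^3 + 2.66*y^2 + 0.66*y - 1.31
(4) = a^3 - 4*a^2 - 6*a - 1
(5) = q - 5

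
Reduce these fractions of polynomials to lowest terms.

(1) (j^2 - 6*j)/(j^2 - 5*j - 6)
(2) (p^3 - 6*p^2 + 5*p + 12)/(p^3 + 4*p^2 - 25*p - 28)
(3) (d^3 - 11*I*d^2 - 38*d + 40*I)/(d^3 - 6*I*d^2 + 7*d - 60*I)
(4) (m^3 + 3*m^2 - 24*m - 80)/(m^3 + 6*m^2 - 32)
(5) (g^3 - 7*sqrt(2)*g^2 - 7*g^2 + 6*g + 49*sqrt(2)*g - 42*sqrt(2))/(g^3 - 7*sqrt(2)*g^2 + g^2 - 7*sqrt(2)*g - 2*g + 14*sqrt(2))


(1) = j/(j + 1)
(2) = (p - 3)/(p + 7)
(3) = (d - 2*I)/(d + 3*I)
(4) = (m - 5)/(m - 2)
(5) = (g - 6)/(g + 2)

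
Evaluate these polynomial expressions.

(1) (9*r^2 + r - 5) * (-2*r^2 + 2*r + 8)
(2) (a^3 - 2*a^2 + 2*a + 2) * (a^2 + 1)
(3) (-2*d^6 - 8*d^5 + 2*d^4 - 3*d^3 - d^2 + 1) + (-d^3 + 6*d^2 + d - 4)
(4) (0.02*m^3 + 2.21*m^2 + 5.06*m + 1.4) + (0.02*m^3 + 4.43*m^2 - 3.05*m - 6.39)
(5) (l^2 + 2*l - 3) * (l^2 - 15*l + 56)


(1) = -18*r^4 + 16*r^3 + 84*r^2 - 2*r - 40
(2) = a^5 - 2*a^4 + 3*a^3 + 2*a + 2
(3) = -2*d^6 - 8*d^5 + 2*d^4 - 4*d^3 + 5*d^2 + d - 3
(4) = 0.04*m^3 + 6.64*m^2 + 2.01*m - 4.99
(5) = l^4 - 13*l^3 + 23*l^2 + 157*l - 168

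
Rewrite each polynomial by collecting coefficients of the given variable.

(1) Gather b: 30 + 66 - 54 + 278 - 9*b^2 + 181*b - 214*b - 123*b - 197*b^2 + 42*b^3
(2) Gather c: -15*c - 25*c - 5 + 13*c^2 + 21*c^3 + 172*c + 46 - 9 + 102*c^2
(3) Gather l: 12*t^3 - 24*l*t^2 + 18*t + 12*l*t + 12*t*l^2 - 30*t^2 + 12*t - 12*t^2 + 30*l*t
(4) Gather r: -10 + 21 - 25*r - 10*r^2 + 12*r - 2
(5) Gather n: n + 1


(1) = 42*b^3 - 206*b^2 - 156*b + 320
(2) = 21*c^3 + 115*c^2 + 132*c + 32
(3) = 12*l^2*t + l*(-24*t^2 + 42*t) + 12*t^3 - 42*t^2 + 30*t
(4) = -10*r^2 - 13*r + 9
(5) = n + 1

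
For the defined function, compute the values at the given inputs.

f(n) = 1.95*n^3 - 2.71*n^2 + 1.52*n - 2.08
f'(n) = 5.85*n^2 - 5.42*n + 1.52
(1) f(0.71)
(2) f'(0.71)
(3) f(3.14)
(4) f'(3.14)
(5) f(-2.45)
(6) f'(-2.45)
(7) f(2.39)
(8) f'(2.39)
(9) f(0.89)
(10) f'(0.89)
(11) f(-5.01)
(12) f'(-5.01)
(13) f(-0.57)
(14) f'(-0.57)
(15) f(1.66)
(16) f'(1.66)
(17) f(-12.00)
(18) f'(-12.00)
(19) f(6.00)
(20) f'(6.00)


(1) = -1.67
(2) = 0.62
(3) = 36.34
(4) = 42.18
(5) = -50.75
(6) = 49.91
(7) = 12.69
(8) = 21.98
(9) = -1.50
(10) = 1.33
(11) = -322.93
(12) = 175.51
(13) = -4.19
(14) = 6.51
(15) = 1.90
(16) = 8.64
(17) = -3780.16
(18) = 908.96
(19) = 330.68
(20) = 179.60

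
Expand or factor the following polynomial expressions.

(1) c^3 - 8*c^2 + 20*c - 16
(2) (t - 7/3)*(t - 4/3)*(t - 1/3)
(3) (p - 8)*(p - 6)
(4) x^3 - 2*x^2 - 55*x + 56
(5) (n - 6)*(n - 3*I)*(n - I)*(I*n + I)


(1) = (c - 4)*(c - 2)^2
(2) = t^3 - 4*t^2 + 13*t/3 - 28/27
(3) = p^2 - 14*p + 48
(4) = (x - 8)*(x - 1)*(x + 7)
(5) = I*n^4 + 4*n^3 - 5*I*n^3 - 20*n^2 - 9*I*n^2 - 24*n + 15*I*n + 18*I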